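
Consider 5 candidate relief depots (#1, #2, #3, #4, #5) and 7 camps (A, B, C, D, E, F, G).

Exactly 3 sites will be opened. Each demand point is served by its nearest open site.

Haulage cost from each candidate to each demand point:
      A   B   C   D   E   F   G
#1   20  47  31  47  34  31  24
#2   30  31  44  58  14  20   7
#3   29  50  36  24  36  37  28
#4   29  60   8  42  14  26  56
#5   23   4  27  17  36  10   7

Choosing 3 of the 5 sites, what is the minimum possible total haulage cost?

Open {#1, #4, #5}.
  A→#1 20, B→#5 4, C→#4 8, D→#5 17, E→#4 14, F→#5 10, G→#5 7  ⇒ total 80.
Compare {#2, #4, #5}: total 83.
Compare {#3, #4, #5}: total 83.
No size-3 selection does better; minimum is 80.

80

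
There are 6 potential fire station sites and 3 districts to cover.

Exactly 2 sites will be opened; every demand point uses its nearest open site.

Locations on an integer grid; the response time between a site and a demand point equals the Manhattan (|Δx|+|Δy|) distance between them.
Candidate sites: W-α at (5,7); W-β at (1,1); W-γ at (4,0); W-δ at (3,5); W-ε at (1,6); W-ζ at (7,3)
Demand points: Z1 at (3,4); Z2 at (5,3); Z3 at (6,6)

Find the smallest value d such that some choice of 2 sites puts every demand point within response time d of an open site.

Open {W-α, W-δ}.
  Farthest demand point is Z2 at response time 4 (to W-α); all others are ≤ 4.
With {W-α, W-ε} the worst case is 4.
With {W-β, W-δ} the worst case is 4.
No size-2 selection achieves below 4.

4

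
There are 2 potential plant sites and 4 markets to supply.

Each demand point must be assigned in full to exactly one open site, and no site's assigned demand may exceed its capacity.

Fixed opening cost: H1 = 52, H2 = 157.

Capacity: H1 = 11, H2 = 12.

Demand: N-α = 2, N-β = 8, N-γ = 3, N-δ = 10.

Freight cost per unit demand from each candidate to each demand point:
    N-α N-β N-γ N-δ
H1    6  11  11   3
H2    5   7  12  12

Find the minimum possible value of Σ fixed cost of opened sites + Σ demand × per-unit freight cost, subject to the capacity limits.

460

Open {H1, H2}; cheapest assignment that respects the capacities:
  H1 (cap 11, load 11): N-β, N-γ — cost 8×11 + 3×11 = 121
  H2 (cap 12, load 12): N-α, N-δ — cost 2×5 + 10×12 = 130
  Shipping 251, fixed 209 → total 460.
  Any other capacity-feasible assignment to {H1, H2} ships for at least 251.
Total demand is 23 and no other set of sites has combined capacity ≥ 23, so {H1, H2} is the only feasible choice of open sites. Minimum: 460.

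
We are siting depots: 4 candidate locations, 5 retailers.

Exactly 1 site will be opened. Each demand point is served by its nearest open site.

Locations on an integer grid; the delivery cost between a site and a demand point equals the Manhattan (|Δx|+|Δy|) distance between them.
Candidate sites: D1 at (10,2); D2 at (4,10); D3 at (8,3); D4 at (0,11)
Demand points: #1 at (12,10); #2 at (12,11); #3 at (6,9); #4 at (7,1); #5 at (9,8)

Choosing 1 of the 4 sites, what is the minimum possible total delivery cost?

39

Open {D2}.
  #1→D2 8, #2→D2 9, #3→D2 3, #4→D2 12, #5→D2 7  ⇒ total 39.
Compare {D3}: total 40.
Compare {D1}: total 43.
No size-1 selection does better; minimum is 39.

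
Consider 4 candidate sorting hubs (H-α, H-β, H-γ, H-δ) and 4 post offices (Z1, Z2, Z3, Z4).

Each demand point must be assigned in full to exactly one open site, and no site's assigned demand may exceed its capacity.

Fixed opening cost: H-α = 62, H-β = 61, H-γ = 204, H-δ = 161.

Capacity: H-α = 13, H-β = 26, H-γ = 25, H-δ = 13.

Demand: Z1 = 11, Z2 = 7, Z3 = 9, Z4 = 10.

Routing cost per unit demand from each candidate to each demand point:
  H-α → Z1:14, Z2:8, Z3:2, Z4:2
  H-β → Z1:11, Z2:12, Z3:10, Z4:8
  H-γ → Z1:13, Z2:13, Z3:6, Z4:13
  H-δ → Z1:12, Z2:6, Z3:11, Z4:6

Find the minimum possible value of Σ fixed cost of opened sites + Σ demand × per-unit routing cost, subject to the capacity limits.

Open {H-α, H-β}; cheapest assignment that respects the capacities:
  H-α (cap 13, load 11): Z1 — cost 11×14 = 154
  H-β (cap 26, load 26): Z2, Z3, Z4 — cost 7×12 + 9×10 + 10×8 = 254
  Shipping 408, fixed 123 → total 531.
  Any other capacity-feasible assignment to {H-α, H-β} ships for at least 408.
Compare {H-α, H-β, H-δ}: its best feasible assignment gives total 545.
Compare {H-α, H-β, H-γ}: its best feasible assignment gives total 606.
Every other set of open sites that can feasibly serve all demand totals ≥ 545 even under its best assignment. Minimum: 531.

531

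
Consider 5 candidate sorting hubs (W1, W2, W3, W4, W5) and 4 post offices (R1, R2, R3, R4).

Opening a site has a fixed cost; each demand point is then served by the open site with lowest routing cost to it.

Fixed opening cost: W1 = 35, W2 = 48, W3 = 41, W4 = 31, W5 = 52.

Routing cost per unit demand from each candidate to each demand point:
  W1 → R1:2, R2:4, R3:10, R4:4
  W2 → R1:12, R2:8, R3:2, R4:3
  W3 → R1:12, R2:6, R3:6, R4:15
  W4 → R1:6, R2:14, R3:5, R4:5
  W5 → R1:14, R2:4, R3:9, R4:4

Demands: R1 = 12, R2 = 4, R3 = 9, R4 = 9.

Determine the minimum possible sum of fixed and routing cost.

168

Open {W1, W2}: assign each demand point to its cheapest open site.
  R1→W1 12×2=24, R2→W1 4×4=16, R3→W2 9×2=18, R4→W2 9×3=27
  routing cost 85, fixed 83 → total 168.
Compare {W1, W4}: routing cost 121 + fixed 66 = 187.
Compare {W1, W2, W4}: routing cost 85 + fixed 114 = 199.
Compare {W1}: routing cost 166 + fixed 35 = 201.
All other subsets cost ≥ 187. Minimum total cost: 168.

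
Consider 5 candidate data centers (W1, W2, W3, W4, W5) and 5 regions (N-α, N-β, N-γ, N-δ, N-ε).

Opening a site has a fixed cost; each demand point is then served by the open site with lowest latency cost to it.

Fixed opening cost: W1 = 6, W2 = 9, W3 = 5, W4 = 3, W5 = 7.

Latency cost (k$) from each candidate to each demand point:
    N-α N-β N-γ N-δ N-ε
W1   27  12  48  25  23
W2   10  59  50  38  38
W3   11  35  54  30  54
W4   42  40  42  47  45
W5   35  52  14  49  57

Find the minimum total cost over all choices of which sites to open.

103

Open {W1, W3, W5}: assign each demand point to its cheapest open site.
  N-α→W3 11, N-β→W1 12, N-γ→W5 14, N-δ→W1 25, N-ε→W1 23
  latency cost 85, fixed 18 → total 103.
Compare {W1, W2, W5}: latency cost 84 + fixed 22 = 106.
Compare {W1, W3, W4, W5}: latency cost 85 + fixed 21 = 106.
Compare {W1, W2, W4, W5}: latency cost 84 + fixed 25 = 109.
All other subsets cost ≥ 106. Minimum total cost: 103.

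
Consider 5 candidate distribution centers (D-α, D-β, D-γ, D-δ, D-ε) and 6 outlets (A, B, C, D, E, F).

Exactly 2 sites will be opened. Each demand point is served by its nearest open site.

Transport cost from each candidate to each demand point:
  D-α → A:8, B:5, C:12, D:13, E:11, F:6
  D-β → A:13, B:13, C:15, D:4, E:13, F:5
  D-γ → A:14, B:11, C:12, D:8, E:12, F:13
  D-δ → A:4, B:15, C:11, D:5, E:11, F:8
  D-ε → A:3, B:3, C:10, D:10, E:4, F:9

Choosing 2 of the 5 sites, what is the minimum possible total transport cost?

29

Open {D-β, D-ε}.
  A→D-ε 3, B→D-ε 3, C→D-ε 10, D→D-β 4, E→D-ε 4, F→D-β 5  ⇒ total 29.
Compare {D-δ, D-ε}: total 33.
Compare {D-α, D-ε}: total 36.
No size-2 selection does better; minimum is 29.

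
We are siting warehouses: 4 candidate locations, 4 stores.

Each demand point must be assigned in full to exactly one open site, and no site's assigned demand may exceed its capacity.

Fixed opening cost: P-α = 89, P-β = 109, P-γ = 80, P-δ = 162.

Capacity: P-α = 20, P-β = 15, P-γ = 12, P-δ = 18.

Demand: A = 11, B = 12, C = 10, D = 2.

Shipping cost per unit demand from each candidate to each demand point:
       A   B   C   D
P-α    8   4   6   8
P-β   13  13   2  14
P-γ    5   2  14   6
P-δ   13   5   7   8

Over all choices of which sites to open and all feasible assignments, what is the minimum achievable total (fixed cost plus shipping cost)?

417

Open {P-α, P-β, P-γ}; cheapest assignment that respects the capacities:
  P-α (cap 20, load 14): B, D — cost 12×4 + 2×8 = 64
  P-β (cap 15, load 10): C — cost 10×2 = 20
  P-γ (cap 12, load 11): A — cost 11×5 = 55
  Shipping 139, fixed 278 → total 417.
  Any other capacity-feasible assignment to {P-α, P-β, P-γ} ships for at least 139.
Compare {P-β, P-γ, P-δ}: its best feasible assignment gives total 502.
Compare {P-α, P-γ, P-δ}: its best feasible assignment gives total 520.
Every other set of open sites that can feasibly serve all demand totals ≥ 502 even under its best assignment. Minimum: 417.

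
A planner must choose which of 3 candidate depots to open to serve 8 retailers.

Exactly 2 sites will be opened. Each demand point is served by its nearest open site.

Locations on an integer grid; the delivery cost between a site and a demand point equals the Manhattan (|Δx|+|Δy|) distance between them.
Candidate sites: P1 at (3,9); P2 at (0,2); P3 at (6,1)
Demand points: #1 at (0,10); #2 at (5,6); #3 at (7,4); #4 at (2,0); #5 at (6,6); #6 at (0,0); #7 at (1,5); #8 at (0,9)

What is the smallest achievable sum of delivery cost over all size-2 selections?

37

Open {P1, P2}.
  #1→P1 4, #2→P1 5, #3→P1 9, #4→P2 4, #5→P1 6, #6→P2 2, #7→P2 4, #8→P1 3  ⇒ total 37.
Compare {P1, P3}: total 39.
Compare {P2, P3}: total 40.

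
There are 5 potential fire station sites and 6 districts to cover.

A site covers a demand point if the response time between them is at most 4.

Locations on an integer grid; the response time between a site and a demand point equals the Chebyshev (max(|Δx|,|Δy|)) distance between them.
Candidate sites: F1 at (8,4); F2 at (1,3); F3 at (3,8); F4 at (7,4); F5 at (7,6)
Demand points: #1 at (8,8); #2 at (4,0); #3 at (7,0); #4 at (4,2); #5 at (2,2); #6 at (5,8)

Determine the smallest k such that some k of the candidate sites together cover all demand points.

2

Coverage sets (demand points within 4 of each site):
  F1: {#1, #2, #3, #4, #6}
  F2: {#2, #4, #5}
  F3: {#6}
  F4: {#1, #2, #3, #4, #6}
  F5: {#1, #4, #6}
No single site covers all 6 demand points.
But {F1, F2} covers everything, so the minimum is 2.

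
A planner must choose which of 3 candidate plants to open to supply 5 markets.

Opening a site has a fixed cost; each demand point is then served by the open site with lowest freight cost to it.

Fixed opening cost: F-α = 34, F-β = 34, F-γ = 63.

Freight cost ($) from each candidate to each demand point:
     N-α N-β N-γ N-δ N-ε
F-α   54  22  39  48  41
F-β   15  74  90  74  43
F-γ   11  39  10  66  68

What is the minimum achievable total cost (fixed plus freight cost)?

229

Open {F-α, F-γ}: assign each demand point to its cheapest open site.
  N-α→F-γ 11, N-β→F-α 22, N-γ→F-γ 10, N-δ→F-α 48, N-ε→F-α 41
  freight cost 132, fixed 97 → total 229.
Compare {F-α, F-β}: freight cost 165 + fixed 68 = 233.
Compare {F-α}: freight cost 204 + fixed 34 = 238.
Compare {F-γ}: freight cost 194 + fixed 63 = 257.
All other subsets cost ≥ 233. Minimum total cost: 229.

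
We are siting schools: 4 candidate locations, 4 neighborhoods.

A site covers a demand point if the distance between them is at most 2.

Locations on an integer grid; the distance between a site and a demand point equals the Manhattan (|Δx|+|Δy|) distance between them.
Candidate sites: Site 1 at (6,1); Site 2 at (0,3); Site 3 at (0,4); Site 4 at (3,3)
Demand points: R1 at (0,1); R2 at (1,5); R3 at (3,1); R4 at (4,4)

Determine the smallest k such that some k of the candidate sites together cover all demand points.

Coverage sets (demand points within 2 of each site):
  Site 1: {}
  Site 2: {R1}
  Site 3: {R2}
  Site 4: {R3, R4}
No 2 sites suffice: every size-2 union leaves at least one demand point uncovered.
But {Site 2, Site 3, Site 4} covers everything, so the minimum is 3.

3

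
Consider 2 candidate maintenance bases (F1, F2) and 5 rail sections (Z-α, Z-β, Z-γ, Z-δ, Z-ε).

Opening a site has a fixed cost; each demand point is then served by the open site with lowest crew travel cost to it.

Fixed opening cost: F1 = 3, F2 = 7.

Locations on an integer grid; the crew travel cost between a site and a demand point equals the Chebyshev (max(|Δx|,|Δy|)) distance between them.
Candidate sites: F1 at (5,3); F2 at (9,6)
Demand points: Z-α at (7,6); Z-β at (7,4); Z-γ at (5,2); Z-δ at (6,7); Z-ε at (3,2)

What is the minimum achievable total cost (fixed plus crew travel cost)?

15

Open {F1}: assign each demand point to its cheapest open site.
  Z-α→F1 3, Z-β→F1 2, Z-γ→F1 1, Z-δ→F1 4, Z-ε→F1 2
  crew travel cost 12, fixed 3 → total 15.
Compare {F1, F2}: crew travel cost 10 + fixed 10 = 20.
Compare {F2}: crew travel cost 17 + fixed 7 = 24.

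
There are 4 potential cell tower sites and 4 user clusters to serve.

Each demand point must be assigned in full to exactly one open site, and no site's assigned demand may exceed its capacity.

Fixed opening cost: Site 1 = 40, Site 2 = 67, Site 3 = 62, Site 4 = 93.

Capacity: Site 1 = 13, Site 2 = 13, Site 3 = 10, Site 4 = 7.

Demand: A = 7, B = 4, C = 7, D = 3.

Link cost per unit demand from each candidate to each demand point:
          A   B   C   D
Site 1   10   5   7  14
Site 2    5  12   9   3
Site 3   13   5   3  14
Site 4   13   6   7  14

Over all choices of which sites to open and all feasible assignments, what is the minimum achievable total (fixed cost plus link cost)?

Open {Site 1, Site 2}; cheapest assignment that respects the capacities:
  Site 1 (cap 13, load 11): B, C — cost 4×5 + 7×7 = 69
  Site 2 (cap 13, load 10): A, D — cost 7×5 + 3×3 = 44
  Shipping 113, fixed 107 → total 220.
  Any other capacity-feasible assignment to {Site 1, Site 2} ships for at least 113.
Compare {Site 1, Site 2, Site 3}: its best feasible assignment gives total 254.
Compare {Site 1, Site 3}: its best feasible assignment gives total 255.
Every other set of open sites that can feasibly serve all demand totals ≥ 254 even under its best assignment. Minimum: 220.

220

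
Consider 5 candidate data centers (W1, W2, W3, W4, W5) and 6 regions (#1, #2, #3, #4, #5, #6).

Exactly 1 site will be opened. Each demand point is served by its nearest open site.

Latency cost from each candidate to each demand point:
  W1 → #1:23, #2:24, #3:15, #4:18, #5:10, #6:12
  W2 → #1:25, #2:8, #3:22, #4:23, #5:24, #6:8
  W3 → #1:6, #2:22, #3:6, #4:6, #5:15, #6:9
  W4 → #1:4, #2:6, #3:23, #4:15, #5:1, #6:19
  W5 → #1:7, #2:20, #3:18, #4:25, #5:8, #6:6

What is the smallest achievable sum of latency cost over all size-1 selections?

Open {W3}.
  #1→W3 6, #2→W3 22, #3→W3 6, #4→W3 6, #5→W3 15, #6→W3 9  ⇒ total 64.
Compare {W4}: total 68.
Compare {W5}: total 84.
No size-1 selection does better; minimum is 64.

64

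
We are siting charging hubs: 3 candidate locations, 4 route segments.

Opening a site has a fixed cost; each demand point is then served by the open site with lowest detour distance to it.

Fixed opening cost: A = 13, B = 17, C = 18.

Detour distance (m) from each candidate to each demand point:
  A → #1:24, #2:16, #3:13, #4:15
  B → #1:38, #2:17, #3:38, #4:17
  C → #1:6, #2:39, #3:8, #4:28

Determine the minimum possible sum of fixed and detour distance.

Open {A, C}: assign each demand point to its cheapest open site.
  #1→C 6, #2→A 16, #3→C 8, #4→A 15
  detour distance 45, fixed 31 → total 76.
Compare {A}: detour distance 68 + fixed 13 = 81.
Compare {B, C}: detour distance 48 + fixed 35 = 83.
Compare {A, B, C}: detour distance 45 + fixed 48 = 93.
All other subsets cost ≥ 81. Minimum total cost: 76.

76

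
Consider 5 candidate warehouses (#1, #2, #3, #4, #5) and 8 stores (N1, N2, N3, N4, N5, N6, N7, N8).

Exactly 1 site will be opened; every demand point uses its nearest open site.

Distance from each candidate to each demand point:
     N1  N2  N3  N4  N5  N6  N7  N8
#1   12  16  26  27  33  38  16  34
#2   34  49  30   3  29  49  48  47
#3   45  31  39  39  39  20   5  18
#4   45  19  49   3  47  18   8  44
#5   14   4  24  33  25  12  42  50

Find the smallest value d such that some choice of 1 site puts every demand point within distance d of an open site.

38

Open {#1}.
  Farthest demand point is N6 at distance 38 (to #1); all others are ≤ 38.
With {#3} the worst case is 45.
With {#2} the worst case is 49.
No size-1 selection achieves below 38.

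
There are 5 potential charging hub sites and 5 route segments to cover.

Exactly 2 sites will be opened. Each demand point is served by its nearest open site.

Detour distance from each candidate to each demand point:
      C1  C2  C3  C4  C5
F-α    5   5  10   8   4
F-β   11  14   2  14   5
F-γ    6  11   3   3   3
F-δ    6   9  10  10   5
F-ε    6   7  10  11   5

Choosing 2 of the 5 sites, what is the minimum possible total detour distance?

Open {F-α, F-γ}.
  C1→F-α 5, C2→F-α 5, C3→F-γ 3, C4→F-γ 3, C5→F-γ 3  ⇒ total 19.
Compare {F-γ, F-ε}: total 22.
Compare {F-α, F-β}: total 24.
No size-2 selection does better; minimum is 19.

19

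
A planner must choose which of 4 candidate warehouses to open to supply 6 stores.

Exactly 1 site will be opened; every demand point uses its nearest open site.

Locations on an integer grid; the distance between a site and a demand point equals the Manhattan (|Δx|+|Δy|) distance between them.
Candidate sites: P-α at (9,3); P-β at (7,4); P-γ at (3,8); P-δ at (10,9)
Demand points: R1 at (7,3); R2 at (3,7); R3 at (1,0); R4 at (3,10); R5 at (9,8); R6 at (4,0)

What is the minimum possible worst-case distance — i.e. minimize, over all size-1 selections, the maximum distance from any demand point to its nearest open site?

Open {P-β}.
  Farthest demand point is R3 at distance 10 (to P-β); all others are ≤ 10.
With {P-γ} the worst case is 10.
With {P-α} the worst case is 13.
No size-1 selection achieves below 10.

10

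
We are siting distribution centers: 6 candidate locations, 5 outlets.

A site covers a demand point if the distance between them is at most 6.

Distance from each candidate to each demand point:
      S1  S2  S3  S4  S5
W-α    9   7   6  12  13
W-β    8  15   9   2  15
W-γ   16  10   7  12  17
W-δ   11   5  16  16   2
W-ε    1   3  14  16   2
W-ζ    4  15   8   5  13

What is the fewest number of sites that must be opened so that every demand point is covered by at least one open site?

Coverage sets (demand points within 6 of each site):
  W-α: {S3}
  W-β: {S4}
  W-γ: {}
  W-δ: {S2, S5}
  W-ε: {S1, S2, S5}
  W-ζ: {S1, S4}
No 2 sites suffice: every size-2 union leaves at least one demand point uncovered.
But {W-α, W-β, W-ε} covers everything, so the minimum is 3.

3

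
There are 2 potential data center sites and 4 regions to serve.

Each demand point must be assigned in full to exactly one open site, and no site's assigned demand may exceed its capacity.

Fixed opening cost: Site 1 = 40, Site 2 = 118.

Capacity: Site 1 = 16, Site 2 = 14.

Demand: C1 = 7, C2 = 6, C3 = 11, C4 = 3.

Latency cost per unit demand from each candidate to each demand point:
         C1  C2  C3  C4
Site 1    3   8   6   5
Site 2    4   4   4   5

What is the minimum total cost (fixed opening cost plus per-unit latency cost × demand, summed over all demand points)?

286

Open {Site 1, Site 2}; cheapest assignment that respects the capacities:
  Site 1 (cap 16, load 16): C1, C2, C4 — cost 7×3 + 6×8 + 3×5 = 84
  Site 2 (cap 14, load 11): C3 — cost 11×4 = 44
  Shipping 128, fixed 158 → total 286.
  Any other capacity-feasible assignment to {Site 1, Site 2} ships for at least 128.
Total demand is 27 and no other set of sites has combined capacity ≥ 27, so {Site 1, Site 2} is the only feasible choice of open sites. Minimum: 286.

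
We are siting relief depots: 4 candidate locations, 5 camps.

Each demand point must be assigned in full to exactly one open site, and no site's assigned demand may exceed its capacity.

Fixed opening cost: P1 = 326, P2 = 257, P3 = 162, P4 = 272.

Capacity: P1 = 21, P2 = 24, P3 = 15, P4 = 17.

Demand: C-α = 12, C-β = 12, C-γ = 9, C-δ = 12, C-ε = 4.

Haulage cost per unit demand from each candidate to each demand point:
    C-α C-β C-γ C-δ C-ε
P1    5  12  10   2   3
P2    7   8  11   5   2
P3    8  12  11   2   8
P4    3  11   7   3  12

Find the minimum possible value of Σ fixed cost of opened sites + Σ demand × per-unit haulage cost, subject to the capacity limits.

Open {P2, P3, P4}; cheapest assignment that respects the capacities:
  P2 (cap 24, load 21): C-β, C-γ — cost 12×8 + 9×11 = 195
  P3 (cap 15, load 12): C-δ — cost 12×2 = 24
  P4 (cap 17, load 16): C-α, C-ε — cost 12×3 + 4×12 = 84
  Shipping 303, fixed 691 → total 994.
  Any other capacity-feasible assignment to {P2, P3, P4} ships for at least 303.
Compare {P1, P2, P3}: its best feasible assignment gives total 1023.
Compare {P1, P3, P4}: its best feasible assignment gives total 1102.
Every other set of open sites that can feasibly serve all demand totals ≥ 1023 even under its best assignment. Minimum: 994.

994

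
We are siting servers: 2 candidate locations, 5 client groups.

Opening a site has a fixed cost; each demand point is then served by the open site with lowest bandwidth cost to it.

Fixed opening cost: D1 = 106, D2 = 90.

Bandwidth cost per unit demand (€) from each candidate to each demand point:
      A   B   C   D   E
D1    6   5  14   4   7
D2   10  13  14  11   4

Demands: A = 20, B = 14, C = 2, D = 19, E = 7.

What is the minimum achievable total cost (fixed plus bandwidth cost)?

449

Open {D1}: assign each demand point to its cheapest open site.
  A→D1 20×6=120, B→D1 14×5=70, C→D1 2×14=28, D→D1 19×4=76, E→D1 7×7=49
  bandwidth cost 343, fixed 106 → total 449.
Compare {D1, D2}: bandwidth cost 322 + fixed 196 = 518.
Compare {D2}: bandwidth cost 647 + fixed 90 = 737.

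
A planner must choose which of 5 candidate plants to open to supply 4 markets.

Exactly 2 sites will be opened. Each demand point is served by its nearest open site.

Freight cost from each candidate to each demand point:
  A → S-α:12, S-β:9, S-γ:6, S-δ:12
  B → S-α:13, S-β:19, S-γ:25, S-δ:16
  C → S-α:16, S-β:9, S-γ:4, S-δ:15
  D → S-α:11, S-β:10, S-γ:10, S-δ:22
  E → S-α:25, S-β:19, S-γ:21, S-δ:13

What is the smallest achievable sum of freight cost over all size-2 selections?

Open {A, C}.
  S-α→A 12, S-β→A 9, S-γ→C 4, S-δ→A 12  ⇒ total 37.
Compare {A, D}: total 38.
Compare {A, B}: total 39.
No size-2 selection does better; minimum is 37.

37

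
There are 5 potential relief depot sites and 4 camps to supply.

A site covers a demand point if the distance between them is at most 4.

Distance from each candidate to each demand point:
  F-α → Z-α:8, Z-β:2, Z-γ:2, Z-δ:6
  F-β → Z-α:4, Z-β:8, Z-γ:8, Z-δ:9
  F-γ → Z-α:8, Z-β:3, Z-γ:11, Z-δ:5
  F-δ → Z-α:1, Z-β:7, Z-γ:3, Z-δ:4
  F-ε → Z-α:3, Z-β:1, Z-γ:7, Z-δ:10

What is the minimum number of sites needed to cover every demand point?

Coverage sets (demand points within 4 of each site):
  F-α: {Z-β, Z-γ}
  F-β: {Z-α}
  F-γ: {Z-β}
  F-δ: {Z-α, Z-γ, Z-δ}
  F-ε: {Z-α, Z-β}
No single site covers all 4 demand points.
But {F-α, F-δ} covers everything, so the minimum is 2.

2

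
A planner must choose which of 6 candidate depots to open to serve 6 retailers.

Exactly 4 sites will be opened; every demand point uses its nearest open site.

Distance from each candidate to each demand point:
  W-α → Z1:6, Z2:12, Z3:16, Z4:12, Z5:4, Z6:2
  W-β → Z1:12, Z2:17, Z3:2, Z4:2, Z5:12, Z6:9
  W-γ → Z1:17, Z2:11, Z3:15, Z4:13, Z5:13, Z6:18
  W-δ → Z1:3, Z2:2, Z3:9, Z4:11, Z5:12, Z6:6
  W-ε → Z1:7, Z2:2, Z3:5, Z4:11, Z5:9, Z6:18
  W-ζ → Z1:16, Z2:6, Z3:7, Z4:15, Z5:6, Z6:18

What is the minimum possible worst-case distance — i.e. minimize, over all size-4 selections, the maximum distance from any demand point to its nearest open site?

Open {W-α, W-β, W-γ, W-δ}.
  Farthest demand point is Z5 at distance 4 (to W-α); all others are ≤ 4.
With {W-α, W-β, W-δ, W-ε} the worst case is 4.
With {W-α, W-β, W-δ, W-ζ} the worst case is 4.
No size-4 selection achieves below 4.

4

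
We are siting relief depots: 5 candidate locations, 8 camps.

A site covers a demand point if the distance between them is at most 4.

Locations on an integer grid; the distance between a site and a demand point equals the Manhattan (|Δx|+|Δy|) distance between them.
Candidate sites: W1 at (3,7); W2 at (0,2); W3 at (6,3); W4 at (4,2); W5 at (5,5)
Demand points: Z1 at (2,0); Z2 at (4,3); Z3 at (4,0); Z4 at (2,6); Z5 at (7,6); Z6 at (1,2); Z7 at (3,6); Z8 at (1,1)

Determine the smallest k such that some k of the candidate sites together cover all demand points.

Coverage sets (demand points within 4 of each site):
  W1: {Z4, Z7}
  W2: {Z1, Z6, Z8}
  W3: {Z2, Z5}
  W4: {Z1, Z2, Z3, Z6, Z8}
  W5: {Z2, Z4, Z5, Z7}
No single site covers all 8 demand points.
But {W4, W5} covers everything, so the minimum is 2.

2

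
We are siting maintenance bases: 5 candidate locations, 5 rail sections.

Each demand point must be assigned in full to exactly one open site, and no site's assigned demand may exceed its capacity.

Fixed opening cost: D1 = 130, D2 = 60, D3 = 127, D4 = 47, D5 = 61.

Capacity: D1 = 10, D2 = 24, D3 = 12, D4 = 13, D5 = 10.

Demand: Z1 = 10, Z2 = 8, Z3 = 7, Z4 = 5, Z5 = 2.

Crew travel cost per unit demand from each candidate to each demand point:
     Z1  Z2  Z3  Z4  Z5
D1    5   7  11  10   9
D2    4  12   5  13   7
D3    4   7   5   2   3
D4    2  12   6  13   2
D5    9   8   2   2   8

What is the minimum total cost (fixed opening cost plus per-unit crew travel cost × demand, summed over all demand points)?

Open {D2, D4}; cheapest assignment that respects the capacities:
  D2 (cap 24, load 20): Z2, Z3, Z4 — cost 8×12 + 7×5 + 5×13 = 196
  D4 (cap 13, load 12): Z1, Z5 — cost 10×2 + 2×2 = 24
  Shipping 220, fixed 107 → total 327.
  Any other capacity-feasible assignment to {D2, D4} ships for at least 220.
Compare {D2, D4, D5}: its best feasible assignment gives total 333.
Compare {D2, D5}: its best feasible assignment gives total 339.
Every other set of open sites that can feasibly serve all demand totals ≥ 333 even under its best assignment. Minimum: 327.

327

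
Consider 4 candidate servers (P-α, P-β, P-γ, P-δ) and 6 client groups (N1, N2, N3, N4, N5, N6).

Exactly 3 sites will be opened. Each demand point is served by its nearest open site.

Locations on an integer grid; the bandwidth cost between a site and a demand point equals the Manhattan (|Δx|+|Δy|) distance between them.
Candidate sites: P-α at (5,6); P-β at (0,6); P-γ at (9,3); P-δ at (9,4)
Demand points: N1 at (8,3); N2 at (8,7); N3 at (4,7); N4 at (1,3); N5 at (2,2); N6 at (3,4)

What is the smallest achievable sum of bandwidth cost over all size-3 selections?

Open {P-α, P-β, P-γ}.
  N1→P-γ 1, N2→P-α 4, N3→P-α 2, N4→P-β 4, N5→P-β 6, N6→P-α 4  ⇒ total 21.
Compare {P-α, P-β, P-δ}: total 22.
Compare {P-α, P-γ, P-δ}: total 25.
No size-3 selection does better; minimum is 21.

21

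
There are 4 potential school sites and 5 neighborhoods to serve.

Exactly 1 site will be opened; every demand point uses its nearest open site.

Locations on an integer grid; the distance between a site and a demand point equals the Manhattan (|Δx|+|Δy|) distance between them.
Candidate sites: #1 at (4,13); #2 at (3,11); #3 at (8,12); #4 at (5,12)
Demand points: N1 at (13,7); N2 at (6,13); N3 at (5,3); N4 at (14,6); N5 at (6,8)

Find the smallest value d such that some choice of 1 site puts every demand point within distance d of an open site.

12

Open {#3}.
  Farthest demand point is N3 at distance 12 (to #3); all others are ≤ 12.
With {#4} the worst case is 15.
With {#2} the worst case is 16.
No size-1 selection achieves below 12.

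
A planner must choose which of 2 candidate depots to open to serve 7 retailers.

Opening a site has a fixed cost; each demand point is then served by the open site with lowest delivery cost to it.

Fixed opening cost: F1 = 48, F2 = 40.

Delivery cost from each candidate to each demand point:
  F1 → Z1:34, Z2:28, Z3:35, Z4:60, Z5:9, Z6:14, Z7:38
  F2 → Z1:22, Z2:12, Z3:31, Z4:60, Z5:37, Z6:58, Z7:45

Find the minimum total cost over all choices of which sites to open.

266

Open {F1}: assign each demand point to its cheapest open site.
  Z1→F1 34, Z2→F1 28, Z3→F1 35, Z4→F1 60, Z5→F1 9, Z6→F1 14, Z7→F1 38
  delivery cost 218, fixed 48 → total 266.
Compare {F1, F2}: delivery cost 186 + fixed 88 = 274.
Compare {F2}: delivery cost 265 + fixed 40 = 305.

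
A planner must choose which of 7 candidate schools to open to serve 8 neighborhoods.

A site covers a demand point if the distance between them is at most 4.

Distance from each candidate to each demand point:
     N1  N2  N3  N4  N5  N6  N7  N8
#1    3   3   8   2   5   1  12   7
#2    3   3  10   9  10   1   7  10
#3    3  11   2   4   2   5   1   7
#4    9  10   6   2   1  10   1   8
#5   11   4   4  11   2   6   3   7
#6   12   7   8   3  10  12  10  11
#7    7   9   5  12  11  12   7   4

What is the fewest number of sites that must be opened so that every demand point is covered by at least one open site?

Coverage sets (demand points within 4 of each site):
  #1: {N1, N2, N4, N6}
  #2: {N1, N2, N6}
  #3: {N1, N3, N4, N5, N7}
  #4: {N4, N5, N7}
  #5: {N2, N3, N5, N7}
  #6: {N4}
  #7: {N8}
No 2 sites suffice: every size-2 union leaves at least one demand point uncovered.
But {#1, #3, #7} covers everything, so the minimum is 3.

3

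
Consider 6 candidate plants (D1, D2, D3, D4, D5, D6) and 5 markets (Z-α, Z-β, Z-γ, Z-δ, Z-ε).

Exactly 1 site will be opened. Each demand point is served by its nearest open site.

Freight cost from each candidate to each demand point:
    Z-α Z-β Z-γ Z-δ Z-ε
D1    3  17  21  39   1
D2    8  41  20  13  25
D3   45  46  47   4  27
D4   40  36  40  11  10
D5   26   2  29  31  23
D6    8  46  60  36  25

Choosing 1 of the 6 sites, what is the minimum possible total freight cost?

Open {D1}.
  Z-α→D1 3, Z-β→D1 17, Z-γ→D1 21, Z-δ→D1 39, Z-ε→D1 1  ⇒ total 81.
Compare {D2}: total 107.
Compare {D5}: total 111.
No size-1 selection does better; minimum is 81.

81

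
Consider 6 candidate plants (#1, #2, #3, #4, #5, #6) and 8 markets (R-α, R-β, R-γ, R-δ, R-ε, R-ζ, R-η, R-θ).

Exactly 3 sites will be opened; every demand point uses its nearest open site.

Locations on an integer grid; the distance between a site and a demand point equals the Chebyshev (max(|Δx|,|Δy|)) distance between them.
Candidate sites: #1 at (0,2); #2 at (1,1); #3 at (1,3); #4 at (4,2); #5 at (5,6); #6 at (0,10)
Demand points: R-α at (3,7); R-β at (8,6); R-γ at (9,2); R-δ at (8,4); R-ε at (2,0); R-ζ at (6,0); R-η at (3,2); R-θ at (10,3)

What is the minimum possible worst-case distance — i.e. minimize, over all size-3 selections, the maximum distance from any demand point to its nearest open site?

Open {#1, #2, #5}.
  Farthest demand point is R-ζ at distance 5 (to #2); all others are ≤ 5.
With {#1, #3, #5} the worst case is 5.
With {#1, #4, #5} the worst case is 5.
No size-3 selection achieves below 5.

5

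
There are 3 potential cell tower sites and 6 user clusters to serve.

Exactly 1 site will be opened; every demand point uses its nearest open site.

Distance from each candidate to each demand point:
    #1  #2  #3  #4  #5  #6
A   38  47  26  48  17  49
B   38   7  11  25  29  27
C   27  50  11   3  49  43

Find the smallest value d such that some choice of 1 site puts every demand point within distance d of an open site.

38

Open {B}.
  Farthest demand point is #1 at distance 38 (to B); all others are ≤ 38.
With {A} the worst case is 49.
With {C} the worst case is 50.
No size-1 selection achieves below 38.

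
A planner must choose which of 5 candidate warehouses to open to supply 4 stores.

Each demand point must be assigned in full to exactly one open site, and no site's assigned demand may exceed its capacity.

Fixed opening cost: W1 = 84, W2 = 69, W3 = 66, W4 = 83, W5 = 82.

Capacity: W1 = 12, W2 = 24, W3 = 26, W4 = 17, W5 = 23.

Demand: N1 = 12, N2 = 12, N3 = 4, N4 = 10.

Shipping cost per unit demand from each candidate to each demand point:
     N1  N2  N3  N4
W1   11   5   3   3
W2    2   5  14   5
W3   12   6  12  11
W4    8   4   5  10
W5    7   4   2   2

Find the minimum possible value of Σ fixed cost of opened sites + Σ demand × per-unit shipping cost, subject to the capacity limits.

Open {W2, W5}; cheapest assignment that respects the capacities:
  W2 (cap 24, load 24): N1, N2 — cost 12×2 + 12×5 = 84
  W5 (cap 23, load 14): N3, N4 — cost 4×2 + 10×2 = 28
  Shipping 112, fixed 151 → total 263.
  Any other capacity-feasible assignment to {W2, W5} ships for at least 112.
Compare {W2, W4}: its best feasible assignment gives total 294.
Compare {W2, W3}: its best feasible assignment gives total 329.
Every other set of open sites that can feasibly serve all demand totals ≥ 294 even under its best assignment. Minimum: 263.

263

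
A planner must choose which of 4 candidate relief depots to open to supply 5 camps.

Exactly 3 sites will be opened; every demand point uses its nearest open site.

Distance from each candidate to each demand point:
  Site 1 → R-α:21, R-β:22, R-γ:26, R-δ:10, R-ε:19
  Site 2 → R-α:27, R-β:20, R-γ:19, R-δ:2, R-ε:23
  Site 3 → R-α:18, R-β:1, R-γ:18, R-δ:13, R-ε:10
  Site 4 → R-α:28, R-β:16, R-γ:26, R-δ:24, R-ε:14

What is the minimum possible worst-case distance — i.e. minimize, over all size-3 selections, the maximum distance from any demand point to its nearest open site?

18

Open {Site 1, Site 2, Site 3}.
  Farthest demand point is R-α at distance 18 (to Site 3); all others are ≤ 18.
With {Site 1, Site 3, Site 4} the worst case is 18.
With {Site 2, Site 3, Site 4} the worst case is 18.
No size-3 selection achieves below 18.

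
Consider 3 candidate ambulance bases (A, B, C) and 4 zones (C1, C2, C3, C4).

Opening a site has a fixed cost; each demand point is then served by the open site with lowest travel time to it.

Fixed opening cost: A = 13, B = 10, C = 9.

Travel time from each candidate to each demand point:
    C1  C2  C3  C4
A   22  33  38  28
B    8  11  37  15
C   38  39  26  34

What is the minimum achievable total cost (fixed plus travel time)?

Open {B, C}: assign each demand point to its cheapest open site.
  C1→B 8, C2→B 11, C3→C 26, C4→B 15
  travel time 60, fixed 19 → total 79.
Compare {B}: travel time 71 + fixed 10 = 81.
Compare {A, B, C}: travel time 60 + fixed 32 = 92.
Compare {A, B}: travel time 71 + fixed 23 = 94.
All other subsets cost ≥ 81. Minimum total cost: 79.

79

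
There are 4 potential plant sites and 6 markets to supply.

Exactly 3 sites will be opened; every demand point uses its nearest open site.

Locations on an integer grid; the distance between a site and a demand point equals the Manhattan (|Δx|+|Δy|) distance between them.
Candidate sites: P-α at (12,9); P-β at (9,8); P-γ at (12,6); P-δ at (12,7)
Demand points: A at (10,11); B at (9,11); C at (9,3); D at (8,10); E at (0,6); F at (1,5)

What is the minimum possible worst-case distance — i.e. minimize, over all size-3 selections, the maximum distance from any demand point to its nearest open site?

Open {P-α, P-β, P-γ}.
  Farthest demand point is E at distance 11 (to P-β); all others are ≤ 11.
With {P-α, P-β, P-δ} the worst case is 11.
With {P-β, P-γ, P-δ} the worst case is 11.
No size-3 selection achieves below 11.

11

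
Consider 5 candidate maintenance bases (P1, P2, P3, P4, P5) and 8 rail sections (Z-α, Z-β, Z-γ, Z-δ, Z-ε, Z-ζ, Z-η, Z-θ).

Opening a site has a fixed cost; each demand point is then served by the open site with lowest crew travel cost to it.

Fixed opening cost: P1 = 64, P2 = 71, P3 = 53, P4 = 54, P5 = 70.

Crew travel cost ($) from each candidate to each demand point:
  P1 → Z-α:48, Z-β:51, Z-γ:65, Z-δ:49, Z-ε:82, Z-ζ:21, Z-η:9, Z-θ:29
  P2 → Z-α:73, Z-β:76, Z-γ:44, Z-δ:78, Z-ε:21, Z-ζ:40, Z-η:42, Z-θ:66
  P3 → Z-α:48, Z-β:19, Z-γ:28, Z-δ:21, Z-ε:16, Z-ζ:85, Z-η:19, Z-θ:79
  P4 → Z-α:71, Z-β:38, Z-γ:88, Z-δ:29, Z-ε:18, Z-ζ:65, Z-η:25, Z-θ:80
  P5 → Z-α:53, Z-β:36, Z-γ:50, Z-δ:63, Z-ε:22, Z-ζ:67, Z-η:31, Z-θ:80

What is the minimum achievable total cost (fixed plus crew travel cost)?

308

Open {P1, P3}: assign each demand point to its cheapest open site.
  Z-α→P1 48, Z-β→P3 19, Z-γ→P3 28, Z-δ→P3 21, Z-ε→P3 16, Z-ζ→P1 21, Z-η→P1 9, Z-θ→P1 29
  crew travel cost 191, fixed 117 → total 308.
Compare {P1, P3, P4}: crew travel cost 191 + fixed 171 = 362.
Compare {P3}: crew travel cost 315 + fixed 53 = 368.
Compare {P1, P4}: crew travel cost 257 + fixed 118 = 375.
All other subsets cost ≥ 362. Minimum total cost: 308.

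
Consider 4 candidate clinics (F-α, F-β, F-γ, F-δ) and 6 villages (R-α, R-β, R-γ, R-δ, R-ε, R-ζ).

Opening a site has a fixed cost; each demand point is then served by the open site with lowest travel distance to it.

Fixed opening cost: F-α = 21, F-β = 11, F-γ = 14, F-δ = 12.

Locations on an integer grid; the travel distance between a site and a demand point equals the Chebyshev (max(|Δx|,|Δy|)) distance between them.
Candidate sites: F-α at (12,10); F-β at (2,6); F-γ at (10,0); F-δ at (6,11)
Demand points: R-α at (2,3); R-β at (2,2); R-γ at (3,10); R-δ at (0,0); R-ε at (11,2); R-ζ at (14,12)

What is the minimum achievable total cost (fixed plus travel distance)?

Open {F-β}: assign each demand point to its cheapest open site.
  R-α→F-β 3, R-β→F-β 4, R-γ→F-β 4, R-δ→F-β 6, R-ε→F-β 9, R-ζ→F-β 12
  travel distance 38, fixed 11 → total 49.
Compare {F-β, F-γ}: travel distance 31 + fixed 25 = 56.
Compare {F-β, F-δ}: travel distance 33 + fixed 23 = 56.
Compare {F-α, F-β}: travel distance 27 + fixed 32 = 59.
All other subsets cost ≥ 56. Minimum total cost: 49.

49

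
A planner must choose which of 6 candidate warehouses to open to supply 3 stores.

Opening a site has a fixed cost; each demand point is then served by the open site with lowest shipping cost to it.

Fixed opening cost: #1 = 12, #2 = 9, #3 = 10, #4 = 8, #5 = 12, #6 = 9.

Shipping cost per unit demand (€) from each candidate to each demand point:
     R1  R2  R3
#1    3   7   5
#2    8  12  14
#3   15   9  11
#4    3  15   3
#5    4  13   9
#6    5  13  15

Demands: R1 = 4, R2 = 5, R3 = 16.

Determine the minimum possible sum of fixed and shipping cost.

Open {#1, #4}: assign each demand point to its cheapest open site.
  R1→#1 4×3=12, R2→#1 5×7=35, R3→#4 16×3=48
  shipping cost 95, fixed 20 → total 115.
Compare {#3, #4}: shipping cost 105 + fixed 18 = 123.
Compare {#1, #2, #4}: shipping cost 95 + fixed 29 = 124.
Compare {#1, #4, #6}: shipping cost 95 + fixed 29 = 124.
All other subsets cost ≥ 123. Minimum total cost: 115.

115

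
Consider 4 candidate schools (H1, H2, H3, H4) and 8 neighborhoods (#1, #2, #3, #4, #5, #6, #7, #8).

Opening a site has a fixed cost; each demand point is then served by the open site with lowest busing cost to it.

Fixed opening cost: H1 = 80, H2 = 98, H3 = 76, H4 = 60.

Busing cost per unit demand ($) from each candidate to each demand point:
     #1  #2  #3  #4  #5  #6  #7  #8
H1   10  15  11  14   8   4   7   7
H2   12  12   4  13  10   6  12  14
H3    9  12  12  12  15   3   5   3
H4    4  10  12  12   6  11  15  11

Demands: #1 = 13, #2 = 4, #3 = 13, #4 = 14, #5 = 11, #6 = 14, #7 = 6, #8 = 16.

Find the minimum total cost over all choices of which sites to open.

Open {H2, H3, H4}: assign each demand point to its cheapest open site.
  #1→H4 13×4=52, #2→H4 4×10=40, #3→H2 13×4=52, #4→H3 14×12=168, #5→H4 11×6=66, #6→H3 14×3=42, #7→H3 6×5=30, #8→H3 16×3=48
  busing cost 498, fixed 234 → total 732.
Compare {H3, H4}: busing cost 602 + fixed 136 = 738.
Compare {H2, H3}: busing cost 615 + fixed 174 = 789.
Compare {H1, H3, H4}: busing cost 589 + fixed 216 = 805.
All other subsets cost ≥ 738. Minimum total cost: 732.

732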